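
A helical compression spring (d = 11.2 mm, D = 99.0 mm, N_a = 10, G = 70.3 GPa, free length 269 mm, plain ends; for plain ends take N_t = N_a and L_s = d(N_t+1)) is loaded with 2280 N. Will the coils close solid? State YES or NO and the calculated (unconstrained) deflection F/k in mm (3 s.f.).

k = Gd⁴/(8D³N_a) = (70.3×10³)(11.2⁴)/(8·99.0³·10) = 14.251 N/mm
N_t = 10; L_s = 11.2·11 = 123.2 mm; δ_solid = L₀ − L_s = 269 − 123.2 = 145.8 mm
δ = F/k = 2280/14.251 = 159.99 mm
δ ≥ δ_solid → spring goes solid

YES, δ = 160 mm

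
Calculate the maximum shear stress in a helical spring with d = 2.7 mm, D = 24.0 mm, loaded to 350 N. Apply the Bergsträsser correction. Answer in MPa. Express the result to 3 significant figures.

1250 MPa

Spring index C = D/d = 24.0/2.7 = 8.8889
K_B = (4C+2)/(4C−3) = 37.556/32.556 = 1.1536
τ₀ = 8FD/(πd³) = 8·350·24.0/(π·2.7³) = 67200/61.836 = 1086.7 MPa
τ_max = K·τ₀ = 1.1536 × 1086.7 = 1253.7 MPa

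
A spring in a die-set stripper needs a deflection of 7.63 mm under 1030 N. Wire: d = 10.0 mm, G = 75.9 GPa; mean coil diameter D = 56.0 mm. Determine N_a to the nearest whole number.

Required rate k = F/δ = 1030/7.63 = 134.99 N/mm
N_a = Gd⁴/(8D³k) = (75.9×10³ × 10.0⁴)/(8 × 56.0³ × 134.99)
    = 7.59e+08 / 1.89656e+08 = 4.002 → 4 coils

4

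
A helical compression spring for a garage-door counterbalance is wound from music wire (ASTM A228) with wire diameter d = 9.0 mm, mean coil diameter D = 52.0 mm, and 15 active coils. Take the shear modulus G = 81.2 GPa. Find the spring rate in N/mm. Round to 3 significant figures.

31.6 N/mm

k = Gd⁴/(8D³N_a) = (81.2×10³ × 9.0⁴) / (8 × 52.0³ × 15)
  = 5.32753e+08 / 1.6873e+07 = 31.574 N/mm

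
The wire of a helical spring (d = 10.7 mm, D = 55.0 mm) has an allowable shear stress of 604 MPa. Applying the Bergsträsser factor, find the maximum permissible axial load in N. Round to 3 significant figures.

C = D/d = 55.0/10.7 = 5.1402
K_B = (4C+2)/(4C−3) = 22.561/17.561 = 1.2847
τ_max = K·8FD/(πd³) → F_max = τ_allow·πd³/(8DK)
F_max = 604·π·10.7³/(8·55.0·1.2847) = 2.3245e+06/565.28 = 4112.2 N

4110 N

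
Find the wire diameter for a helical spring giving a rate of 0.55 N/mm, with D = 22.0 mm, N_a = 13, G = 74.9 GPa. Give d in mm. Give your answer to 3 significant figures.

1.69 mm

d = (8D³N_a·k / G)^(1/4) = (8·22.0³·13·0.55 / (74.9×10³))^0.25
  = (8.1317)^0.25 = 1.6887 mm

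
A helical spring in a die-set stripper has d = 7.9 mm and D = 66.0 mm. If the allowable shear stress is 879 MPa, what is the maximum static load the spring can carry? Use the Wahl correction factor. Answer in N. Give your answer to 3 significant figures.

C = D/d = 66.0/7.9 = 8.3544
K_W = (4C−1)/(4C−4) + 0.615/C = 32.418/29.418 + 0.0736 = 1.1756
τ_max = K·8FD/(πd³) → F_max = τ_allow·πd³/(8DK)
F_max = 879·π·7.9³/(8·66.0·1.1756) = 1.3615e+06/620.71 = 2193.5 N

2190 N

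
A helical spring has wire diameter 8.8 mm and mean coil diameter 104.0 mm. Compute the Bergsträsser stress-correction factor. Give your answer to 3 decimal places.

1.113

C = D/d = 104.0/8.8 = 11.8182
K_B = (4C+2)/(4C−3) = 49.273/44.273 = 1.1129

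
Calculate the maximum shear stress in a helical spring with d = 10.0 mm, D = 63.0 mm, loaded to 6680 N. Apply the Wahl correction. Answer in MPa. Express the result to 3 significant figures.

1330 MPa

Spring index C = D/d = 63.0/10.0 = 6.3000
K_W = (4C−1)/(4C−4) + 0.615/C = 24.200/21.200 + 0.0976 = 1.2391
τ₀ = 8FD/(πd³) = 8·6680·63.0/(π·10.0³) = 3.36672e+06/3141.6 = 1071.7 MPa
τ_max = K·τ₀ = 1.2391 × 1071.7 = 1327.9 MPa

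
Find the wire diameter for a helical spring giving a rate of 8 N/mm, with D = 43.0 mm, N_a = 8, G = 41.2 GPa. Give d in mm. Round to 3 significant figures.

5.61 mm

d = (8D³N_a·k / G)^(1/4) = (8·43.0³·8·8 / (41.2×10³))^0.25
  = (988.05)^0.25 = 5.6065 mm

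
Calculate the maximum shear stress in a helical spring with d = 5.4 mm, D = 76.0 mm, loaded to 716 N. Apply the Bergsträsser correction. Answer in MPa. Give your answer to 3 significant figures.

Spring index C = D/d = 76.0/5.4 = 14.0741
K_B = (4C+2)/(4C−3) = 58.296/53.296 = 1.0938
τ₀ = 8FD/(πd³) = 8·716·76.0/(π·5.4³) = 435328/494.69 = 880.01 MPa
τ_max = K·τ₀ = 1.0938 × 880.01 = 962.56 MPa

963 MPa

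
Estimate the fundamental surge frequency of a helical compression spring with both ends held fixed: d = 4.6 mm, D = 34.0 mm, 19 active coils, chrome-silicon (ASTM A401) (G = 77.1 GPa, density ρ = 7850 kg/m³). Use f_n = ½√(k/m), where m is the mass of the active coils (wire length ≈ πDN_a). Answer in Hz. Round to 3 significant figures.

73.9 Hz

k = Gd⁴/(8D³N_a) = (77.1×10³)(4.6⁴)/(8·34.0³·19) = 5.7784 N/mm = 5778.4 N/m
Wire length L = πDN_a = π·34.0·19 = 2029.5 mm
m = ρ·(πd²/4)·L = 7850 × 16.619×10⁻⁶ m² × 2.0295 m = 0.26476 kg
f_n = ½√(k/m) = 0.5·√(5778.4/0.26476) = 0.5·√(21825) = 73.866 Hz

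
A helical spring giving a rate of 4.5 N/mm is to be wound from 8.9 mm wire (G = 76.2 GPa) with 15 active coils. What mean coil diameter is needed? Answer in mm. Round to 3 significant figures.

D = (Gd⁴/(8N_a·k))^(1/3) = (76.2×10³·8.9⁴/(8·15·4.5))^(1/3)
  = (885363)^(1/3) = 96.0227 mm

96.0 mm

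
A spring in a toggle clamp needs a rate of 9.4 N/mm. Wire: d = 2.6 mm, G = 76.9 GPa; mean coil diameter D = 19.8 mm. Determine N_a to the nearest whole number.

6

N_a = Gd⁴/(8D³k) = (76.9×10³ × 2.6⁴)/(8 × 19.8³ × 9.4)
    = 3.51415e+06 / 583732 = 6.02 → 6 coils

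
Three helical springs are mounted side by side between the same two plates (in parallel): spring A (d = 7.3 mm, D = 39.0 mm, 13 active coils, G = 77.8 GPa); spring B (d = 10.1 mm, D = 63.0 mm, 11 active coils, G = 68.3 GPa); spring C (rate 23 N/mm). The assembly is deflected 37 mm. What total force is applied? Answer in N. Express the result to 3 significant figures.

k_A = Gd⁴/(8D³N_a) = (77.8×10³)(7.3⁴)/(8·39.0³·13) = 35.813 N/mm
k_B = Gd⁴/(8D³N_a) = (68.3×10³)(10.1⁴)/(8·63.0³·11) = 32.3 N/mm
Parallel: k_eq = 35.813 + 32.3 + 23 = 91.113 N/mm
F = k_eq·δ = 91.113·37 = 3371.2 N

3370 N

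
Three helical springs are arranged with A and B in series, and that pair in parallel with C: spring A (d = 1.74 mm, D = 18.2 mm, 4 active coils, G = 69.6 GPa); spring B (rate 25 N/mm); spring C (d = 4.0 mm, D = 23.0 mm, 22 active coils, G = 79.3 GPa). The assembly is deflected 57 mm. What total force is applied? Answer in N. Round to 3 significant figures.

k_A = Gd⁴/(8D³N_a) = (69.6×10³)(1.74⁴)/(8·18.2³·4) = 3.3071 N/mm
k_C = Gd⁴/(8D³N_a) = (79.3×10³)(4.0⁴)/(8·23.0³·22) = 9.4802 N/mm
Springs A,B series: k_AB = 1/(1/3.3071+1/25) = 2.9207 N/mm; parallel with C: k_eq = 2.9207+9.4802 = 12.401 N/mm
F = k_eq·δ = 12.401·57 = 706.85 N

707 N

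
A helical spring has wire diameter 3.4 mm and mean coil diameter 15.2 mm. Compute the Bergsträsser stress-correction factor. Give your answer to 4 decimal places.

1.3360

C = D/d = 15.2/3.4 = 4.4706
K_B = (4C+2)/(4C−3) = 19.882/14.882 = 1.3360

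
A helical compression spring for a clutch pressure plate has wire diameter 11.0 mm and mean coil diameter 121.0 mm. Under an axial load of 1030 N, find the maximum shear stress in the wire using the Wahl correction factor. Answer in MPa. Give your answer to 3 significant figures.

270 MPa

Spring index C = D/d = 121.0/11.0 = 11.0000
K_W = (4C−1)/(4C−4) + 0.615/C = 43.000/40.000 + 0.0559 = 1.1309
τ₀ = 8FD/(πd³) = 8·1030·121.0/(π·11.0³) = 997040/4181.5 = 238.44 MPa
τ_max = K·τ₀ = 1.1309 × 238.44 = 269.66 MPa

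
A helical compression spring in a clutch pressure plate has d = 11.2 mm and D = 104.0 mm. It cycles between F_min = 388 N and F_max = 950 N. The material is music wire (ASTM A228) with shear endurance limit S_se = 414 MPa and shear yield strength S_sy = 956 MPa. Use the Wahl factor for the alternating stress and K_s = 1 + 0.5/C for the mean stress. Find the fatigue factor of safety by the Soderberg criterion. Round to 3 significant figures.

3.48

C = D/d = 104.0/11.2 = 9.2857; K_W = (4C−1)/(4C−4)+0.615/C = 1.1567; K_s = 1+0.5/C = 1.0538
F_a = (F_max−F_min)/2 = 281 N; F_m = (F_max+F_min)/2 = 669 N
τ_a = K_W·8F_aD/(πd³) = 1.1567 × 52.969 = 61.272 MPa
τ_m = K_s·8F_mD/(πd³) = 1.0538 × 126.11 = 132.9 MPa
Soderberg: 1/n_f = τ_a/S_se + τ_m/S_sy = 61.272/414 + 132.9/956 = 0.14800 + 0.13902 = 0.28702
n_f = 1/0.28702 = 3.484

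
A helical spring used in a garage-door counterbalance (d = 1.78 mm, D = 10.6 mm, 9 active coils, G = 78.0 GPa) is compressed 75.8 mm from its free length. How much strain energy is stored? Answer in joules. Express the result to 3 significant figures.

k = Gd⁴/(8D³N_a) = (78.0×10³)(1.78⁴)/(8·10.6³·9) = 9.1311 N/mm
U = ½kδ² = 0.5 × 9.1311 × 75.8² = 26232 N·mm = 26.232 J

26.2 J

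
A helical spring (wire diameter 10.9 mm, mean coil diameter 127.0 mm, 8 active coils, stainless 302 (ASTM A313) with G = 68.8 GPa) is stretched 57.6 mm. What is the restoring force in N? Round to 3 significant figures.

427 N

k = Gd⁴/(8D³N_a) = (68.8×10³)(10.9⁴)/(8·127.0³·8) = 7.408 N/mm
F = k·δ = 7.408 × 57.6 = 426.7 N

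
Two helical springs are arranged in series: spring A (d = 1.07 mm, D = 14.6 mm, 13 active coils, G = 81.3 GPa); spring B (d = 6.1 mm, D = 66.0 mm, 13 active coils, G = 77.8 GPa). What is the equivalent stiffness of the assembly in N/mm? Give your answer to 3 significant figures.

0.302 N/mm

k_A = Gd⁴/(8D³N_a) = (81.3×10³)(1.07⁴)/(8·14.6³·13) = 0.32926 N/mm
k_B = Gd⁴/(8D³N_a) = (77.8×10³)(6.1⁴)/(8·66.0³·13) = 3.6027 N/mm
Series: 1/k_eq = 1/0.32926 + 1/3.6027 = 3.3147; k_eq = 0.30168 N/mm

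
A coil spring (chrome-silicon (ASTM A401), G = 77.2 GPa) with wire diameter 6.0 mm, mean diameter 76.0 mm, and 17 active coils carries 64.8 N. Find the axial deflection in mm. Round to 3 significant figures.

38.7 mm

k = Gd⁴/(8D³N_a) = (77.2×10³)(6.0⁴)/(8·76.0³·17) = 1.6759 N/mm
δ = F/k = 64.8 / 1.6759 = 38.666 mm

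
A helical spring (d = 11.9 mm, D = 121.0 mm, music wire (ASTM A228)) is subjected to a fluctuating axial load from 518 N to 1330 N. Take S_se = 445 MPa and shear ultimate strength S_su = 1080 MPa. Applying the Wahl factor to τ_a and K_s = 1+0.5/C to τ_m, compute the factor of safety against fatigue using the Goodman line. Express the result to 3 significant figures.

2.82

C = D/d = 121.0/11.9 = 10.1681; K_W = (4C−1)/(4C−4)+0.615/C = 1.1423; K_s = 1+0.5/C = 1.0492
F_a = (F_max−F_min)/2 = 406 N; F_m = (F_max+F_min)/2 = 924 N
τ_a = K_W·8F_aD/(πd³) = 1.1423 × 74.235 = 84.798 MPa
τ_m = K_s·8F_mD/(πd³) = 1.0492 × 168.95 = 177.26 MPa
Goodman: 1/n_f = τ_a/S_se + τ_m/S_su = 84.798/445 + 177.26/1080 = 0.19056 + 0.16413 = 0.35468
n_f = 1/0.35468 = 2.819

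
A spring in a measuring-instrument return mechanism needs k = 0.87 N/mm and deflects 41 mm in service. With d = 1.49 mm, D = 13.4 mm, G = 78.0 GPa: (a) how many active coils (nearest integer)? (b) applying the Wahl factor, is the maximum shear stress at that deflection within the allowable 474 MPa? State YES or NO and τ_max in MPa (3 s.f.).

(a) 23 coils; (b) YES, τ_max = 427 MPa

N_a = Gd⁴/(8D³k) = (78.0×10³)(1.49⁴)/(8·13.4³·0.87) = 22.96 → N_a = 23
Actual rate k = Gd⁴/(8D³·23) = 0.86838 N/mm
Working load F = kδ = 0.86838·41 = 35.603 N
C = 13.4/1.49 = 8.9933; K_W = (4C−1)/(4C−4)+0.615/C = 1.1622
τ_max = K_W·8FD/(πd³) = 1.1622·367.26 = 426.84 MPa
τ_max ≤ 474 MPa → acceptable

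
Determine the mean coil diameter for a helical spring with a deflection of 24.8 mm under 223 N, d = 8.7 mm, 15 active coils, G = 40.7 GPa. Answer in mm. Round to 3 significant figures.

60.0 mm

Required rate k = F/δ = 223/24.8 = 8.9919 N/mm
D = (Gd⁴/(8N_a·k))^(1/3) = (40.7×10³·8.7⁴/(8·15·8.9919))^(1/3)
  = (216091)^(1/3) = 60.0084 mm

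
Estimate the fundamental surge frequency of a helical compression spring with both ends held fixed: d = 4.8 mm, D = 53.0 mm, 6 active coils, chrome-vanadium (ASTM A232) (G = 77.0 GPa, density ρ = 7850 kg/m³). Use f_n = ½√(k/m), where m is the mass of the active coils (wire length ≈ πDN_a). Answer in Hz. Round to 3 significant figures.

100 Hz

k = Gd⁴/(8D³N_a) = (77.0×10³)(4.8⁴)/(8·53.0³·6) = 5.7199 N/mm = 5719.9 N/m
Wire length L = πDN_a = π·53.0·6 = 999.03 mm
m = ρ·(πd²/4)·L = 7850 × 18.096×10⁻⁶ m² × 0.99903 m = 0.14191 kg
f_n = ½√(k/m) = 0.5·√(5719.9/0.14191) = 0.5·√(40306) = 100.38 Hz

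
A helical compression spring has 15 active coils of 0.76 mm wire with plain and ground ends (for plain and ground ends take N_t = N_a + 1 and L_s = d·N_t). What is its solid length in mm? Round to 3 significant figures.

plain and ground ends: N_t = N_a + 1 = 15 + 1 = 16
L_s = d·N_t = 0.76 × 16 = 12.16 mm

12.2 mm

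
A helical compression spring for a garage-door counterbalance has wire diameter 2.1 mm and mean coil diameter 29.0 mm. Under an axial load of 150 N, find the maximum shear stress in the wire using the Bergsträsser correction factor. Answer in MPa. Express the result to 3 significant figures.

1310 MPa

Spring index C = D/d = 29.0/2.1 = 13.8095
K_B = (4C+2)/(4C−3) = 57.238/52.238 = 1.0957
τ₀ = 8FD/(πd³) = 8·150·29.0/(π·2.1³) = 34800/29.094 = 1196.1 MPa
τ_max = K·τ₀ = 1.0957 × 1196.1 = 1310.6 MPa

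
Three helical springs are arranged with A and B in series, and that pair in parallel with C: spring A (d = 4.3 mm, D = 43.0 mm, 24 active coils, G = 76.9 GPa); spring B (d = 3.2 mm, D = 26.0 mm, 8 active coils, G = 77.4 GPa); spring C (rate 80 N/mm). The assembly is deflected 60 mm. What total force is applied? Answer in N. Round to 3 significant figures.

4880 N

k_A = Gd⁴/(8D³N_a) = (76.9×10³)(4.3⁴)/(8·43.0³·24) = 1.7222 N/mm
k_B = Gd⁴/(8D³N_a) = (77.4×10³)(3.2⁴)/(8·26.0³·8) = 7.2151 N/mm
Springs A,B series: k_AB = 1/(1/1.7222+1/7.2151) = 1.3904 N/mm; parallel with C: k_eq = 1.3904+80 = 81.39 N/mm
F = k_eq·δ = 81.39·60 = 4883.4 N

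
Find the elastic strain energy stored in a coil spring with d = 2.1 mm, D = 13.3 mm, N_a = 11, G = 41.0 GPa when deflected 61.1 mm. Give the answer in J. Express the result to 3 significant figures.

k = Gd⁴/(8D³N_a) = (41.0×10³)(2.1⁴)/(8·13.3³·11) = 3.8514 N/mm
U = ½kδ² = 0.5 × 3.8514 × 61.1² = 7189.1 N·mm = 7.1891 J

7.19 J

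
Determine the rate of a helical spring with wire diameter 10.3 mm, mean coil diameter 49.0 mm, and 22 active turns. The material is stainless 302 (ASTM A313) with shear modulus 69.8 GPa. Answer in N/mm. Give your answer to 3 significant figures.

k = Gd⁴/(8D³N_a) = (69.8×10³ × 10.3⁴) / (8 × 49.0³ × 22)
  = 7.85605e+08 / 2.07062e+07 = 37.941 N/mm

37.9 N/mm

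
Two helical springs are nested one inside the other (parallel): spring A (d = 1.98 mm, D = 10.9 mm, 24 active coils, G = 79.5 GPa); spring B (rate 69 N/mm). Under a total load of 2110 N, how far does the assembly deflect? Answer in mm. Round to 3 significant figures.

k_A = Gd⁴/(8D³N_a) = (79.5×10³)(1.98⁴)/(8·10.9³·24) = 4.9141 N/mm
Parallel: k_eq = 4.9141 + 69 = 73.914 N/mm
δ = F/k_eq = 2110/73.914 = 28.547 mm

28.5 mm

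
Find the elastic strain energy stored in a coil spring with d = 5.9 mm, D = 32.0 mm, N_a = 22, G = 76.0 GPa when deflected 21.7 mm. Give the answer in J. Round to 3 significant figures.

k = Gd⁴/(8D³N_a) = (76.0×10³)(5.9⁴)/(8·32.0³·22) = 15.968 N/mm
U = ½kδ² = 0.5 × 15.968 × 21.7² = 3759.7 N·mm = 3.7597 J

3.76 J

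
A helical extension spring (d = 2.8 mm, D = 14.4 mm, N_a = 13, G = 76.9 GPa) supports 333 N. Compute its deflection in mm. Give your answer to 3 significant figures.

21.9 mm

k = Gd⁴/(8D³N_a) = (76.9×10³)(2.8⁴)/(8·14.4³·13) = 15.221 N/mm
δ = F/k = 333 / 15.221 = 21.878 mm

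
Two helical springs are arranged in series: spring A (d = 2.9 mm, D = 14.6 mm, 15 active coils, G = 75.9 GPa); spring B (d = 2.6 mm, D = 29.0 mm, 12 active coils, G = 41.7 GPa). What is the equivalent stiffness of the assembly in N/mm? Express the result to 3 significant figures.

k_A = Gd⁴/(8D³N_a) = (75.9×10³)(2.9⁴)/(8·14.6³·15) = 14.375 N/mm
k_B = Gd⁴/(8D³N_a) = (41.7×10³)(2.6⁴)/(8·29.0³·12) = 0.81389 N/mm
Series: 1/k_eq = 1/14.375 + 1/0.81389 = 1.2982; k_eq = 0.77027 N/mm

0.770 N/mm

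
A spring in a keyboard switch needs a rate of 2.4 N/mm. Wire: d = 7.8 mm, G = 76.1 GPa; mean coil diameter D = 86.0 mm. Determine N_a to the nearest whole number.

N_a = Gd⁴/(8D³k) = (76.1×10³ × 7.8⁴)/(8 × 86.0³ × 2.4)
    = 2.81685e+08 / 1.22123e+07 = 23.07 → 23 coils

23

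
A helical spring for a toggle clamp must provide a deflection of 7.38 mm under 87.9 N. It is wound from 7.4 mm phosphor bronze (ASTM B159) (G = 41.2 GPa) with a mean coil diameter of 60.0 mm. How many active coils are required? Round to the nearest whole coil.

Required rate k = F/δ = 87.9/7.38 = 11.911 N/mm
N_a = Gd⁴/(8D³k) = (41.2×10³ × 7.4⁴)/(8 × 60.0³ × 11.911)
    = 1.23545e+08 / 2.05815e+07 = 6.003 → 6 coils

6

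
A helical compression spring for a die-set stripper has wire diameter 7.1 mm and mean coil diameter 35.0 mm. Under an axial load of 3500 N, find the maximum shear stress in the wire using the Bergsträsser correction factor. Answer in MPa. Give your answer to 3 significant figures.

1130 MPa

Spring index C = D/d = 35.0/7.1 = 4.9296
K_B = (4C+2)/(4C−3) = 21.718/16.718 = 1.2991
τ₀ = 8FD/(πd³) = 8·3500·35.0/(π·7.1³) = 980000/1124.4 = 871.57 MPa
τ_max = K·τ₀ = 1.2991 × 871.57 = 1132.2 MPa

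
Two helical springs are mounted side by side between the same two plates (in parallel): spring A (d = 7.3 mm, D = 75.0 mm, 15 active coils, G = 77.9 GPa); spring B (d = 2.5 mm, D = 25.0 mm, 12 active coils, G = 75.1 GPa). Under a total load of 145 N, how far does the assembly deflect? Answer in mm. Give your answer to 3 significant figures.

22.9 mm

k_A = Gd⁴/(8D³N_a) = (77.9×10³)(7.3⁴)/(8·75.0³·15) = 4.3698 N/mm
k_B = Gd⁴/(8D³N_a) = (75.1×10³)(2.5⁴)/(8·25.0³·12) = 1.9557 N/mm
Parallel: k_eq = 4.3698 + 1.9557 = 6.3256 N/mm
δ = F/k_eq = 145/6.3256 = 22.923 mm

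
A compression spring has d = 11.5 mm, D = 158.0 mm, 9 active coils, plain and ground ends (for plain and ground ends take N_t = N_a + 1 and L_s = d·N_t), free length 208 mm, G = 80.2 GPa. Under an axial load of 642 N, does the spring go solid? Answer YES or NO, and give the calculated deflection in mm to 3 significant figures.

YES, δ = 130 mm

k = Gd⁴/(8D³N_a) = (80.2×10³)(11.5⁴)/(8·158.0³·9) = 4.9393 N/mm
N_t = 10; L_s = 11.5·10 = 115 mm; δ_solid = L₀ − L_s = 208 − 115 = 93 mm
δ = F/k = 642/4.9393 = 129.98 mm
δ ≥ δ_solid → spring goes solid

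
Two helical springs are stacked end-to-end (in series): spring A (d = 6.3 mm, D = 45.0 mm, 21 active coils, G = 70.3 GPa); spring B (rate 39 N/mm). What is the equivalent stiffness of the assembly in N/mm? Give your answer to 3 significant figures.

6.10 N/mm

k_A = Gd⁴/(8D³N_a) = (70.3×10³)(6.3⁴)/(8·45.0³·21) = 7.2339 N/mm
Series: 1/k_eq = 1/7.2339 + 1/39 = 0.16388; k_eq = 6.102 N/mm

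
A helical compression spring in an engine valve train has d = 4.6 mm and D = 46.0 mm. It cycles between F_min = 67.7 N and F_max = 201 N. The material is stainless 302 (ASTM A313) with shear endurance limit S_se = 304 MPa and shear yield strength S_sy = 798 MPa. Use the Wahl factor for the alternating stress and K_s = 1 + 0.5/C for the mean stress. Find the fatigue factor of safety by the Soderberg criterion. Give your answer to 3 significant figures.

C = D/d = 46.0/4.6 = 10.0000; K_W = (4C−1)/(4C−4)+0.615/C = 1.1448; K_s = 1+0.5/C = 1.0500
F_a = (F_max−F_min)/2 = 66.65 N; F_m = (F_max+F_min)/2 = 134.35 N
τ_a = K_W·8F_aD/(πd³) = 1.1448 × 80.209 = 91.826 MPa
τ_m = K_s·8F_mD/(πd³) = 1.0500 × 161.68 = 169.77 MPa
Soderberg: 1/n_f = τ_a/S_se + τ_m/S_sy = 91.826/304 + 169.77/798 = 0.30206 + 0.21274 = 0.5148
n_f = 1/0.5148 = 1.943

1.94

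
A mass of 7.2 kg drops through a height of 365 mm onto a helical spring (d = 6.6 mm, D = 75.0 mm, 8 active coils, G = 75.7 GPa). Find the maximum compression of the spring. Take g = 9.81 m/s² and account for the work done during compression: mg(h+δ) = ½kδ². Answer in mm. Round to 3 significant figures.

k = Gd⁴/(8D³N_a) = (75.7×10³)(6.6⁴)/(8·75.0³·8) = 5.32 N/mm
W = mg = 7.2 × 9.81 = 70.632 N
½kδ² − Wδ − Wh = 0 → δ = (W + √(W² + 2kWh))/k
δ = (70.632 + √(4988.9 + 274304))/5.32 = (70.632 + 528.48)/5.32 = 112.62 mm

113 mm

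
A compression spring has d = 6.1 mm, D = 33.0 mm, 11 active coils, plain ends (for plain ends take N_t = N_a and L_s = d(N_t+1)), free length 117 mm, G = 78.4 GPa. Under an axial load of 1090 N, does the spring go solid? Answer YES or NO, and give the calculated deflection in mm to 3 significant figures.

NO, δ = 31.8 mm

k = Gd⁴/(8D³N_a) = (78.4×10³)(6.1⁴)/(8·33.0³·11) = 34.325 N/mm
N_t = 11; L_s = 6.1·12 = 73.2 mm; δ_solid = L₀ − L_s = 117 − 73.2 = 43.8 mm
δ = F/k = 1090/34.325 = 31.755 mm
δ < δ_solid → spring does not go solid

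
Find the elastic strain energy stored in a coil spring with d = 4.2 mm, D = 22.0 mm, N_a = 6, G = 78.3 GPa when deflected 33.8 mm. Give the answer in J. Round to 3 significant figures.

27.2 J

k = Gd⁴/(8D³N_a) = (78.3×10³)(4.2⁴)/(8·22.0³·6) = 47.67 N/mm
U = ½kδ² = 0.5 × 47.67 × 33.8² = 27230 N·mm = 27.23 J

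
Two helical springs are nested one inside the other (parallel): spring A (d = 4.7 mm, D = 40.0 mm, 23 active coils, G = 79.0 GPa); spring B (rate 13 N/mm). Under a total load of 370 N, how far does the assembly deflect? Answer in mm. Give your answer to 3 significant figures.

22.7 mm

k_A = Gd⁴/(8D³N_a) = (79.0×10³)(4.7⁴)/(8·40.0³·23) = 3.2736 N/mm
Parallel: k_eq = 3.2736 + 13 = 16.274 N/mm
δ = F/k_eq = 370/16.274 = 22.736 mm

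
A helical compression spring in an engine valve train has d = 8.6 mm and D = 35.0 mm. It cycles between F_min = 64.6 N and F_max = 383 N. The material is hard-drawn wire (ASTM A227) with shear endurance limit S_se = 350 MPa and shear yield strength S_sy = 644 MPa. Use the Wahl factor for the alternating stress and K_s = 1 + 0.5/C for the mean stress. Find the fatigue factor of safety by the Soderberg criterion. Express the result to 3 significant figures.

C = D/d = 35.0/8.6 = 4.0698; K_W = (4C−1)/(4C−4)+0.615/C = 1.3954; K_s = 1+0.5/C = 1.1229
F_a = (F_max−F_min)/2 = 159.2 N; F_m = (F_max+F_min)/2 = 223.8 N
τ_a = K_W·8F_aD/(πd³) = 1.3954 × 22.308 = 31.129 MPa
τ_m = K_s·8F_mD/(πd³) = 1.1229 × 31.36 = 35.213 MPa
Soderberg: 1/n_f = τ_a/S_se + τ_m/S_sy = 31.129/350 + 35.213/644 = 0.08894 + 0.05468 = 0.14362
n_f = 1/0.14362 = 6.963

6.96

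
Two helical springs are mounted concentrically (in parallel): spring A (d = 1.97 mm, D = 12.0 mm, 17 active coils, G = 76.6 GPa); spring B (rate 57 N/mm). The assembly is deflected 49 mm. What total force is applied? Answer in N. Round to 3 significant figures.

k_A = Gd⁴/(8D³N_a) = (76.6×10³)(1.97⁴)/(8·12.0³·17) = 4.9092 N/mm
Parallel: k_eq = 4.9092 + 57 = 61.909 N/mm
F = k_eq·δ = 61.909·49 = 3033.6 N

3030 N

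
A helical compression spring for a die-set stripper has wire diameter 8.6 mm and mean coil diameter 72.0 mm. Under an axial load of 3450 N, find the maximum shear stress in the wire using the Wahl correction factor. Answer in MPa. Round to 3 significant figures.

Spring index C = D/d = 72.0/8.6 = 8.3721
K_W = (4C−1)/(4C−4) + 0.615/C = 32.488/29.488 + 0.0735 = 1.1752
τ₀ = 8FD/(πd³) = 8·3450·72.0/(π·8.6³) = 1.9872e+06/1998.2 = 994.48 MPa
τ_max = K·τ₀ = 1.1752 × 994.48 = 1168.7 MPa

1170 MPa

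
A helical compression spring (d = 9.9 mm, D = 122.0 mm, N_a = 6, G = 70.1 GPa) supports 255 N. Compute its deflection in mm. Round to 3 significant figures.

k = Gd⁴/(8D³N_a) = (70.1×10³)(9.9⁴)/(8·122.0³·6) = 7.7257 N/mm
δ = F/k = 255 / 7.7257 = 33.007 mm

33.0 mm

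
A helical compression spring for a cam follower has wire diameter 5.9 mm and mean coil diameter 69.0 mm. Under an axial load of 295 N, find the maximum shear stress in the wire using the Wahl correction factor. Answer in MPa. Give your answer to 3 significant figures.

283 MPa

Spring index C = D/d = 69.0/5.9 = 11.6949
K_W = (4C−1)/(4C−4) + 0.615/C = 45.780/42.780 + 0.0526 = 1.1227
τ₀ = 8FD/(πd³) = 8·295·69.0/(π·5.9³) = 162840/645.22 = 252.38 MPa
τ_max = K·τ₀ = 1.1227 × 252.38 = 283.35 MPa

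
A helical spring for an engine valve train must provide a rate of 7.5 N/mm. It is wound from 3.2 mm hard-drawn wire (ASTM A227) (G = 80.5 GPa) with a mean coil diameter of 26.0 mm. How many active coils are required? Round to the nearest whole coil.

8

N_a = Gd⁴/(8D³k) = (80.5×10³ × 3.2⁴)/(8 × 26.0³ × 7.5)
    = 8.44104e+06 / 1.05456e+06 = 8.004 → 8 coils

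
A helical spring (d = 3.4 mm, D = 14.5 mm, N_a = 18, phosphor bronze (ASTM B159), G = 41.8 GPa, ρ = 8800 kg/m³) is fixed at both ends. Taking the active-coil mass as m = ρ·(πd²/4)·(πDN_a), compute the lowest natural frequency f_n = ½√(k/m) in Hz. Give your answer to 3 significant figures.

k = Gd⁴/(8D³N_a) = (41.8×10³)(3.4⁴)/(8·14.5³·18) = 12.724 N/mm = 12724 N/m
Wire length L = πDN_a = π·14.5·18 = 819.96 mm
m = ρ·(πd²/4)·L = 8800 × 9.0792×10⁻⁶ m² × 0.81996 m = 0.065512 kg
f_n = ½√(k/m) = 0.5·√(12724/0.065512) = 0.5·√(1.9422e+05) = 220.35 Hz

220 Hz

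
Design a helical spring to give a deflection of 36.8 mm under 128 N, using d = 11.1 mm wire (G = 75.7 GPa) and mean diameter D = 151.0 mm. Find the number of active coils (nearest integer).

12

Required rate k = F/δ = 128/36.8 = 3.4783 N/mm
N_a = Gd⁴/(8D³k) = (75.7×10³ × 11.1⁴)/(8 × 151.0³ × 3.4783)
    = 1.14918e+09 / 9.58039e+07 = 12 → 12 coils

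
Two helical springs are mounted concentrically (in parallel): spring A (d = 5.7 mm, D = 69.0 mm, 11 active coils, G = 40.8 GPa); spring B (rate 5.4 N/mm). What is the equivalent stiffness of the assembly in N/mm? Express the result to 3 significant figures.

6.89 N/mm

k_A = Gd⁴/(8D³N_a) = (40.8×10³)(5.7⁴)/(8·69.0³·11) = 1.4898 N/mm
Parallel: k_eq = 1.4898 + 5.4 = 6.8898 N/mm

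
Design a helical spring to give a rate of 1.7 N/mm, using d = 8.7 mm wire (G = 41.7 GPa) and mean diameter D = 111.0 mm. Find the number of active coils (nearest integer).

13

N_a = Gd⁴/(8D³k) = (41.7×10³ × 8.7⁴)/(8 × 111.0³ × 1.7)
    = 2.38898e+08 / 1.85998e+07 = 12.84 → 13 coils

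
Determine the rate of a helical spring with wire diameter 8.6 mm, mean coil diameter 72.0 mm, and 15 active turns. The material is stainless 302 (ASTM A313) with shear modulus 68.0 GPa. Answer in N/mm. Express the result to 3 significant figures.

k = Gd⁴/(8D³N_a) = (68.0×10³ × 8.6⁴) / (8 × 72.0³ × 15)
  = 3.71966e+08 / 4.47898e+07 = 8.3047 N/mm

8.30 N/mm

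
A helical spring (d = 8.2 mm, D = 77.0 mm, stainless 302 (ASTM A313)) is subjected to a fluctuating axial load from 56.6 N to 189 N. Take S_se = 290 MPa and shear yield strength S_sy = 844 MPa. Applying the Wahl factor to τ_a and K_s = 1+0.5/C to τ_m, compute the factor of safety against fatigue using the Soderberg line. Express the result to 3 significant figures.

6.75

C = D/d = 77.0/8.2 = 9.3902; K_W = (4C−1)/(4C−4)+0.615/C = 1.1549; K_s = 1+0.5/C = 1.0532
F_a = (F_max−F_min)/2 = 66.2 N; F_m = (F_max+F_min)/2 = 122.8 N
τ_a = K_W·8F_aD/(πd³) = 1.1549 × 23.542 = 27.189 MPa
τ_m = K_s·8F_mD/(πd³) = 1.0532 × 43.67 = 45.996 MPa
Soderberg: 1/n_f = τ_a/S_se + τ_m/S_sy = 27.189/290 + 45.996/844 = 0.09375 + 0.05450 = 0.14825
n_f = 1/0.14825 = 6.745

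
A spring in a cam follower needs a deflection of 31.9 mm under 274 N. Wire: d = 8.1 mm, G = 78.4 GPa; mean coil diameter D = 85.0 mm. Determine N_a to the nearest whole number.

8

Required rate k = F/δ = 274/31.9 = 8.5893 N/mm
N_a = Gd⁴/(8D³k) = (78.4×10³ × 8.1⁴)/(8 × 85.0³ × 8.5893)
    = 3.37486e+08 / 4.21994e+07 = 7.997 → 8 coils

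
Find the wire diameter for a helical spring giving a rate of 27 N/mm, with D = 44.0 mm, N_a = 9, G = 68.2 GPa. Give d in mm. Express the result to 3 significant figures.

7.02 mm

d = (8D³N_a·k / G)^(1/4) = (8·44.0³·9·27 / (68.2×10³))^0.25
  = (2428.1)^0.25 = 7.0197 mm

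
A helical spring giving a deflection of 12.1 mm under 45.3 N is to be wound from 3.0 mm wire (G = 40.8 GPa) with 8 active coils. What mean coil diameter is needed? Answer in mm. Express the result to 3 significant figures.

24.0 mm

Required rate k = F/δ = 45.3/12.1 = 3.7438 N/mm
D = (Gd⁴/(8N_a·k))^(1/3) = (40.8×10³·3.0⁴/(8·8·3.7438))^(1/3)
  = (13792.8)^(1/3) = 23.9819 mm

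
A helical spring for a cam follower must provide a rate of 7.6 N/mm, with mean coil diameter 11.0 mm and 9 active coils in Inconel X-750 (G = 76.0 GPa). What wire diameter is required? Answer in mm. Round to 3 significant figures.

1.76 mm

d = (8D³N_a·k / G)^(1/4) = (8·11.0³·9·7.6 / (76.0×10³))^0.25
  = (9.5832)^0.25 = 1.7595 mm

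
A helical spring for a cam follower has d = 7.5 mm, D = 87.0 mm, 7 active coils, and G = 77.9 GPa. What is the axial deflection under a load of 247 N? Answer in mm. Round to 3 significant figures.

37.0 mm

k = Gd⁴/(8D³N_a) = (77.9×10³)(7.5⁴)/(8·87.0³·7) = 6.684 N/mm
δ = F/k = 247 / 6.684 = 36.954 mm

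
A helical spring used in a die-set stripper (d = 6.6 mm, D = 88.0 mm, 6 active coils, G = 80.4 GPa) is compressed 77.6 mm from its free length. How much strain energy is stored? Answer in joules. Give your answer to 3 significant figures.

k = Gd⁴/(8D³N_a) = (80.4×10³)(6.6⁴)/(8·88.0³·6) = 4.6638 N/mm
U = ½kδ² = 0.5 × 4.6638 × 77.6² = 14042 N·mm = 14.042 J

14.0 J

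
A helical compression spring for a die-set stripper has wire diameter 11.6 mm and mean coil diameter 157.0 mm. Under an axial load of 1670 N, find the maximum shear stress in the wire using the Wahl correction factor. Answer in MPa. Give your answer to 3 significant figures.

Spring index C = D/d = 157.0/11.6 = 13.5345
K_W = (4C−1)/(4C−4) + 0.615/C = 53.138/50.138 + 0.0454 = 1.1053
τ₀ = 8FD/(πd³) = 8·1670·157.0/(π·11.6³) = 2.09752e+06/4903.7 = 427.74 MPa
τ_max = K·τ₀ = 1.1053 × 427.74 = 472.77 MPa

473 MPa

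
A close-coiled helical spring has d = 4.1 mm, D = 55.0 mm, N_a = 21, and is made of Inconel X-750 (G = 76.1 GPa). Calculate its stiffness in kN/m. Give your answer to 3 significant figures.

0.769 kN/m

k = Gd⁴/(8D³N_a) = (76.1×10³ × 4.1⁴) / (8 × 55.0³ × 21)
  = 2.1504e+07 / 2.7951e+07 = 0.76935 N/mm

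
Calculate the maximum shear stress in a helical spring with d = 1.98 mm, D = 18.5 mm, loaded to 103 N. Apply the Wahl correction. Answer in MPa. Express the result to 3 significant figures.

Spring index C = D/d = 18.5/1.98 = 9.3434
K_W = (4C−1)/(4C−4) + 0.615/C = 36.374/33.374 + 0.0658 = 1.1557
τ₀ = 8FD/(πd³) = 8·103·18.5/(π·1.98³) = 15244/24.386 = 625.11 MPa
τ_max = K·τ₀ = 1.1557 × 625.11 = 722.44 MPa

722 MPa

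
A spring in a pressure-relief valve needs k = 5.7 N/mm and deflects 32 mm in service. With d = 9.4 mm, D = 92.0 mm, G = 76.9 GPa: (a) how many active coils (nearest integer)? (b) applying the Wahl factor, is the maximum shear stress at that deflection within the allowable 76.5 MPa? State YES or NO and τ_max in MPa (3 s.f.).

(a) 17 coils; (b) YES, τ_max = 58.8 MPa

N_a = Gd⁴/(8D³k) = (76.9×10³)(9.4⁴)/(8·92.0³·5.7) = 16.91 → N_a = 17
Actual rate k = Gd⁴/(8D³·17) = 5.6694 N/mm
Working load F = kδ = 5.6694·32 = 181.42 N
C = 92.0/9.4 = 9.7872; K_W = (4C−1)/(4C−4)+0.615/C = 1.1482
τ_max = K_W·8FD/(πd³) = 1.1482·51.172 = 58.755 MPa
τ_max ≤ 76.5 MPa → acceptable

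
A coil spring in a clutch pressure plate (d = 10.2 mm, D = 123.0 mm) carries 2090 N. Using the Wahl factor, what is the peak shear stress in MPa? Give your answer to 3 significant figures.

Spring index C = D/d = 123.0/10.2 = 12.0588
K_W = (4C−1)/(4C−4) + 0.615/C = 47.235/44.235 + 0.0510 = 1.1188
τ₀ = 8FD/(πd³) = 8·2090·123.0/(π·10.2³) = 2.05656e+06/3333.9 = 616.87 MPa
τ_max = K·τ₀ = 1.1188 × 616.87 = 690.16 MPa

690 MPa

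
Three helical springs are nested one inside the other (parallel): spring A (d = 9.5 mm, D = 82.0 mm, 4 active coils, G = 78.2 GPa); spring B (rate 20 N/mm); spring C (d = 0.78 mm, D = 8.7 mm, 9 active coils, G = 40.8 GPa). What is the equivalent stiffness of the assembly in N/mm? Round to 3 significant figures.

k_A = Gd⁴/(8D³N_a) = (78.2×10³)(9.5⁴)/(8·82.0³·4) = 36.1 N/mm
k_C = Gd⁴/(8D³N_a) = (40.8×10³)(0.78⁴)/(8·8.7³·9) = 0.31853 N/mm
Parallel: k_eq = 36.1 + 20 + 0.31853 = 56.419 N/mm

56.4 N/mm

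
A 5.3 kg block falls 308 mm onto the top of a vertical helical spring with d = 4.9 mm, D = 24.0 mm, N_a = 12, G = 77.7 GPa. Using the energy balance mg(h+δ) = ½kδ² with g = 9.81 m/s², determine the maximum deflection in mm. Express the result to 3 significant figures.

k = Gd⁴/(8D³N_a) = (77.7×10³)(4.9⁴)/(8·24.0³·12) = 33.752 N/mm
W = mg = 5.3 × 9.81 = 51.993 N
½kδ² − Wδ − Wh = 0 → δ = (W + √(W² + 2kWh))/k
δ = (51.993 + √(2703.3 + 1.081e+06))/33.752 = (51.993 + 1041)/33.752 = 32.383 mm

32.4 mm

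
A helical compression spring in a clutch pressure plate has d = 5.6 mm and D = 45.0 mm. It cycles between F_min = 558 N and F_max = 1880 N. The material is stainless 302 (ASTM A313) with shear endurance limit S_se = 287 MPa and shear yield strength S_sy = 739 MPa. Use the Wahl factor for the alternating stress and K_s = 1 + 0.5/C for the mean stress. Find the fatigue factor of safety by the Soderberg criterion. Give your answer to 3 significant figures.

C = D/d = 45.0/5.6 = 8.0357; K_W = (4C−1)/(4C−4)+0.615/C = 1.1831; K_s = 1+0.5/C = 1.0622
F_a = (F_max−F_min)/2 = 661 N; F_m = (F_max+F_min)/2 = 1219 N
τ_a = K_W·8F_aD/(πd³) = 1.1831 × 431.31 = 510.3 MPa
τ_m = K_s·8F_mD/(πd³) = 1.0622 × 795.41 = 844.9 MPa
Soderberg: 1/n_f = τ_a/S_se + τ_m/S_sy = 510.3/287 + 844.9/739 = 1.77804 + 1.14331 = 2.9213
n_f = 1/2.9213 = 0.3423

0.342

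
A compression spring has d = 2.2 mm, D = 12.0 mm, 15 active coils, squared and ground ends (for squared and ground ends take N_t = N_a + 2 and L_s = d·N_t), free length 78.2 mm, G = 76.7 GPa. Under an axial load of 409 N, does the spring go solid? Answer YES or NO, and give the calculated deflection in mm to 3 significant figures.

k = Gd⁴/(8D³N_a) = (76.7×10³)(2.2⁴)/(8·12.0³·15) = 8.6649 N/mm
N_t = 17; L_s = 2.2·17 = 37.4 mm; δ_solid = L₀ − L_s = 78.2 − 37.4 = 40.8 mm
δ = F/k = 409/8.6649 = 47.202 mm
δ ≥ δ_solid → spring goes solid

YES, δ = 47.2 mm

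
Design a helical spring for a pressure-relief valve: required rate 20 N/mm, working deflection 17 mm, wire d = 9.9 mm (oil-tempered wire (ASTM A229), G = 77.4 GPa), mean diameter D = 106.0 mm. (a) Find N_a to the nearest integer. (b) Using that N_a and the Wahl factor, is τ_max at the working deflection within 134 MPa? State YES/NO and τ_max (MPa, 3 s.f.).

(a) 4 coils; (b) YES, τ_max = 105 MPa

N_a = Gd⁴/(8D³k) = (77.4×10³)(9.9⁴)/(8·106.0³·20) = 3.902 → N_a = 4
Actual rate k = Gd⁴/(8D³·4) = 19.508 N/mm
Working load F = kδ = 19.508·17 = 331.64 N
C = 106.0/9.9 = 10.7071; K_W = (4C−1)/(4C−4)+0.615/C = 1.1347
τ_max = K_W·8FD/(πd³) = 1.1347·92.258 = 104.69 MPa
τ_max ≤ 134 MPa → acceptable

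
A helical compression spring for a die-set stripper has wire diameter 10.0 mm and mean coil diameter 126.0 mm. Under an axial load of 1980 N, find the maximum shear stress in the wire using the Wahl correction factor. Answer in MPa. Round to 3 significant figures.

707 MPa

Spring index C = D/d = 126.0/10.0 = 12.6000
K_W = (4C−1)/(4C−4) + 0.615/C = 49.400/46.400 + 0.0488 = 1.1135
τ₀ = 8FD/(πd³) = 8·1980·126.0/(π·10.0³) = 1.99584e+06/3141.6 = 635.3 MPa
τ_max = K·τ₀ = 1.1135 × 635.3 = 707.38 MPa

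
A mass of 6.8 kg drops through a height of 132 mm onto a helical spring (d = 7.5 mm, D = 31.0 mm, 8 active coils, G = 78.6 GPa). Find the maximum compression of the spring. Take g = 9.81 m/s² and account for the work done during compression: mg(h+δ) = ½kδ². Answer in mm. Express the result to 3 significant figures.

12.1 mm

k = Gd⁴/(8D³N_a) = (78.6×10³)(7.5⁴)/(8·31.0³·8) = 130.44 N/mm
W = mg = 6.8 × 9.81 = 66.708 N
½kδ² − Wδ − Wh = 0 → δ = (W + √(W² + 2kWh))/k
δ = (66.708 + √(4450 + 2.29712e+06))/130.44 = (66.708 + 1517.1)/130.44 = 12.142 mm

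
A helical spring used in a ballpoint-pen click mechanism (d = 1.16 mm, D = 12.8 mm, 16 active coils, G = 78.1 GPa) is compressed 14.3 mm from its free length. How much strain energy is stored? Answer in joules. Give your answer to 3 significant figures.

0.0539 J

k = Gd⁴/(8D³N_a) = (78.1×10³)(1.16⁴)/(8·12.8³·16) = 0.5268 N/mm
U = ½kδ² = 0.5 × 0.5268 × 14.3² = 53.862 N·mm = 0.053862 J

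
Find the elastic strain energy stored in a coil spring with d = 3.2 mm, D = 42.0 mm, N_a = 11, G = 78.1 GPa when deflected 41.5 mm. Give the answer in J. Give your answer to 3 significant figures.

k = Gd⁴/(8D³N_a) = (78.1×10³)(3.2⁴)/(8·42.0³·11) = 1.2561 N/mm
U = ½kδ² = 0.5 × 1.2561 × 41.5² = 1081.6 N·mm = 1.0816 J

1.08 J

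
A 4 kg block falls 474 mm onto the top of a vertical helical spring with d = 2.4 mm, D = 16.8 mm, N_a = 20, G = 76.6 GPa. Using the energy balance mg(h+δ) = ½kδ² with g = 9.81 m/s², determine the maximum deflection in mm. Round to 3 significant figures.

118 mm

k = Gd⁴/(8D³N_a) = (76.6×10³)(2.4⁴)/(8·16.8³·20) = 3.3499 N/mm
W = mg = 4 × 9.81 = 39.24 N
½kδ² − Wδ − Wh = 0 → δ = (W + √(W² + 2kWh))/k
δ = (39.24 + √(1539.8 + 124613))/3.3499 = (39.24 + 355.18)/3.3499 = 117.74 mm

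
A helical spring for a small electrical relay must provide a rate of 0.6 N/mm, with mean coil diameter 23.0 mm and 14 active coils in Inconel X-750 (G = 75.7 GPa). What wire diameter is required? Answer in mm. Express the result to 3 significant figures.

1.81 mm

d = (8D³N_a·k / G)^(1/4) = (8·23.0³·14·0.6 / (75.7×10³))^0.25
  = (10.801)^0.25 = 1.8129 mm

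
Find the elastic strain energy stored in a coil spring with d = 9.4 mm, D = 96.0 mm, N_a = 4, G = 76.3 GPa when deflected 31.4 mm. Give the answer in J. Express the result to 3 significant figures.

k = Gd⁴/(8D³N_a) = (76.3×10³)(9.4⁴)/(8·96.0³·4) = 21.041 N/mm
U = ½kδ² = 0.5 × 21.041 × 31.4² = 10373 N·mm = 10.373 J

10.4 J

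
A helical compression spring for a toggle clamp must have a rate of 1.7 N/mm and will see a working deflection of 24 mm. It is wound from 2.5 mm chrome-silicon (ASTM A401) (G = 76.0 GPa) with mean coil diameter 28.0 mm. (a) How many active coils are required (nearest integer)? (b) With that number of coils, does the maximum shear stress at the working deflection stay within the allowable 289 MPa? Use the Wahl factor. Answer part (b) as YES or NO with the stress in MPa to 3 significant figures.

(a) 10 coils; (b) YES, τ_max = 209 MPa

N_a = Gd⁴/(8D³k) = (76.0×10³)(2.5⁴)/(8·28.0³·1.7) = 9.944 → N_a = 10
Actual rate k = Gd⁴/(8D³·10) = 1.6905 N/mm
Working load F = kδ = 1.6905·24 = 40.571 N
C = 28.0/2.5 = 11.2000; K_W = (4C−1)/(4C−4)+0.615/C = 1.1284
τ_max = K_W·8FD/(πd³) = 1.1284·185.14 = 208.92 MPa
τ_max ≤ 289 MPa → acceptable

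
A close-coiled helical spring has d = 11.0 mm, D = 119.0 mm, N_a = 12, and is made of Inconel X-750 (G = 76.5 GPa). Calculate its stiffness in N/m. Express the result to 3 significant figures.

6920 N/m

k = Gd⁴/(8D³N_a) = (76.5×10³ × 11.0⁴) / (8 × 119.0³ × 12)
  = 1.12004e+09 / 1.61775e+08 = 6.9234 N/mm = 6923.4 N/m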